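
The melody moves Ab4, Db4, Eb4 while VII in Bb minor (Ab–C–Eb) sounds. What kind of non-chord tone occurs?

The harmony at that moment is Ab major triad (Ab, C, Eb); Db4 is not a chord tone.
It is approached by leap down from Ab4 and left by step up to Eb4.
Leap in, step out — an appoggiatura.

Db4 is an appoggiatura.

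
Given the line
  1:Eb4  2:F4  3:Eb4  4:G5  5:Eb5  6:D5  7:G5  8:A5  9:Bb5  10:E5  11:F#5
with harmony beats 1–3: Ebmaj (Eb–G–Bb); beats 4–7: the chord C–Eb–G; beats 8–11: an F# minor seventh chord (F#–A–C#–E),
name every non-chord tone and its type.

F4 (beat 2) — neighbor tone; D5 (beat 6) — escape tone; Bb5 (beat 9) — escape tone.

The harmony at that moment is Eb major triad (Eb, G, Bb); F4 is not a chord tone.
It is approached by step up from Eb4 and left by step down to Eb4.
Step away and step back to the same note — a neighbor tone (upper neighbor).
The harmony at that moment is C minor triad (C, Eb, G); D5 is not a chord tone.
It is approached by step down from Eb5 and left by leap up to G5.
Step in, leap out — an escape tone.
The harmony at that moment is F# minor seventh chord (F#, A, C#, E); Bb5 is not a chord tone.
It is approached by step up from A5 and left by leap down to E5.
Step in, leap out — an escape tone.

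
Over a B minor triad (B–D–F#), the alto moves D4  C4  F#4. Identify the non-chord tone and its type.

The harmony at that moment is B minor triad (B, D, F#); C4 is not a chord tone.
It is approached by step down from D4 and left by leap up to F#4.
Step in, leap out — an escape tone.

C4 is an escape tone.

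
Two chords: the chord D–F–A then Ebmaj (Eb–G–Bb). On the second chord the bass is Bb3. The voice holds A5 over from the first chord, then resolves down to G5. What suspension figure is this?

At the second chord the bass is Bb3. The suspended A5 lies a seventh above the bass; after resolving down by step to G5, the interval above the bass becomes a sixth.
Suspension figures are named by those two intervals: 7–6.

7–6 suspension.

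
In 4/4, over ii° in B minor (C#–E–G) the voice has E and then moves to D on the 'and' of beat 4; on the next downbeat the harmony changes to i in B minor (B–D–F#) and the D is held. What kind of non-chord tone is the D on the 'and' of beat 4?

The harmony at that moment is C# diminished triad (C#, E, G); D is not a chord tone.
It is approached by step down from E and then sustained as the same pitch into the next harmony.
Arriving early and becoming a chord tone when the harmony changes — an anticipation.

Anticipation.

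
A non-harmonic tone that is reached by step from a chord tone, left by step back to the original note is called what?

Approach: by step. Departure: by step in the opposite direction, back to the starting pitch.
Stepwise on both sides but reversing to return to the same chord tone — a neighbor tone. (Had it continued onward in the same direction it would be a passing tone instead.)

Neighbor tone.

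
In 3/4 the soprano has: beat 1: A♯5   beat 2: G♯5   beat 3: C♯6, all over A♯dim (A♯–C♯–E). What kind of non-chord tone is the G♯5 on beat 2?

The harmony at that moment is A♯ diminished triad (A♯, C♯, E); G♯5 is not a chord tone.
It is approached by step down from A♯5 and left by leap up to C♯6.
Step in, leap out, on a weak beat — an escape tone.

Escape tone.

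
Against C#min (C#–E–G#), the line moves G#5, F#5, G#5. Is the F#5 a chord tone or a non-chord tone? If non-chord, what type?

The harmony at that moment is C# minor triad (C#, E, G#); F#5 is not a chord tone.
It is approached by step down from G#5 and left by step up to G#5.
Step away and step back to the same note — a neighbor tone (lower neighbor).

Non-chord tone — a neighbor tone.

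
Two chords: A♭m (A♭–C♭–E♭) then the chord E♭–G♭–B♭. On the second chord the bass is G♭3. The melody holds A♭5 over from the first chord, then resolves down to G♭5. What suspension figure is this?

9–8 suspension.

At the second chord the bass is G♭3. The suspended A♭5 lies a ninth above the bass; after resolving down by step to G♭5, the interval above the bass becomes an octave.
Suspension figures are named by those two intervals: 9–8.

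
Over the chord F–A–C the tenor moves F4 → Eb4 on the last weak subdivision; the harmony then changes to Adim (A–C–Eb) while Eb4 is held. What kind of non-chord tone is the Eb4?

The harmony at that moment is F major triad (F, A, C); Eb4 is not a chord tone.
It is approached by step down from F4 and then sustained as the same pitch into the next harmony.
Arriving early and becoming a chord tone when the harmony changes — an anticipation.

Eb4 is an anticipation.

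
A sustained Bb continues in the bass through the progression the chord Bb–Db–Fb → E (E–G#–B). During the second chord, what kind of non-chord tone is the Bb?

Pedal tone (pedal point).

The harmony at that moment is E major triad (E, G#, B); Bb is not a chord tone.
It is held over (the same pitch as the preceding Bb) and then sustained as the same pitch into the next harmony.
Sustained through a change of harmony — a pedal tone.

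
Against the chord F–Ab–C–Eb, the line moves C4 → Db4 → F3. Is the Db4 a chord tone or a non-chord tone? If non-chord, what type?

The harmony at that moment is F minor seventh chord (F, Ab, C, Eb); Db4 is not a chord tone.
It is approached by step up from C4 and left by leap down to F3.
Step in, leap out — an escape tone.

Non-chord tone — an escape tone.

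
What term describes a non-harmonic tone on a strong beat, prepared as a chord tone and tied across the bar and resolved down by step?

Suspension.

Approach: by preparation — the pitch is first a chord tone, then held (tied or repeated) while the harmony changes under it. Departure: down by step. Metric position: strong.
A prepared dissonance that resolves downward by step — a suspension. (The same figure resolving upward would be a retardation.)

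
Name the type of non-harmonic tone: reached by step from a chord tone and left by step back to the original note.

Approach: by step. Departure: by step in the opposite direction, back to the starting pitch.
Stepwise on both sides but reversing to return to the same chord tone — a neighbor tone. (Had it continued onward in the same direction it would be a passing tone instead.)

Neighbor tone.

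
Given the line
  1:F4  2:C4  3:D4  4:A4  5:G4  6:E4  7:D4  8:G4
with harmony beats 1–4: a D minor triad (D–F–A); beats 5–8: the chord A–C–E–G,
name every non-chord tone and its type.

C4 (beat 2) — appoggiatura; D4 (beat 7) — escape tone.

The harmony at that moment is D minor triad (D, F, A); C4 is not a chord tone.
It is approached by leap down from F4 and left by step up to D4.
Leap in, step out — an appoggiatura.
The harmony at that moment is A minor seventh chord (A, C, E, G); D4 is not a chord tone.
It is approached by step down from E4 and left by leap up to G4.
Step in, leap out — an escape tone.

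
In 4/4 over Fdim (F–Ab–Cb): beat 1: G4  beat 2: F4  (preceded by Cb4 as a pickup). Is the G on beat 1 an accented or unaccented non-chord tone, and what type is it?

The harmony at that moment is F diminished triad (F, Ab, Cb); G4 is not a chord tone.
It is approached by leap up from Cb4 and left by step down to F4.
Leap in, step out — an appoggiatura.
It falls on the downbeat, so it is accented.

Accented appoggiatura.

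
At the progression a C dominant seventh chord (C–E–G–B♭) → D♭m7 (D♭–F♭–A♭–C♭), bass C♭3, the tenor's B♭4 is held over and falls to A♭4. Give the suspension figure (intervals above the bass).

At the second chord the bass is C♭3. The suspended B♭4 lies a seventh above the bass; after resolving down by step to A♭4, the interval above the bass becomes a sixth.
Suspension figures are named by those two intervals: 7–6.

7–6 suspension.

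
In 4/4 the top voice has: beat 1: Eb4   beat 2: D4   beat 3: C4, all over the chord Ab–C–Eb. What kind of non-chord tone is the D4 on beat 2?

Passing tone.

The harmony at that moment is Ab major triad (Ab, C, Eb); D4 is not a chord tone.
It is approached by step down from Eb4 and left by step down to C4.
Step in, step out in the same direction — a passing tone.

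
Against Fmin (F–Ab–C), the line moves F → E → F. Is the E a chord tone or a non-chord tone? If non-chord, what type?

Non-chord tone — a neighbor tone.

The harmony at that moment is F minor triad (F, Ab, C); E is not a chord tone.
It is approached by step down from F and left by step up to F.
Step away and step back to the same note — a neighbor tone (lower neighbor).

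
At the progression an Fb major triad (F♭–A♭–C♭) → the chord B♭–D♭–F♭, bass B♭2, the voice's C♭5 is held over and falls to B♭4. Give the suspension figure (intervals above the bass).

9–8 suspension.

At the second chord the bass is B♭2. The suspended C♭5 lies a ninth above the bass; after resolving down by step to B♭4, the interval above the bass becomes an octave.
Suspension figures are named by those two intervals: 9–8.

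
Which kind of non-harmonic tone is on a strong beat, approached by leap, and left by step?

Appoggiatura.

Approach: by leap. Departure: by step. Metric position: strong.
Leap in, step out, in a metrically strong position — an appoggiatura. (It is the mirror image of the escape tone, which steps in and leaps out from a weak position.)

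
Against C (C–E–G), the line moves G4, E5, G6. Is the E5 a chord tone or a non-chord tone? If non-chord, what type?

C major triad contains C, E, G; E is the third, so it is a chord tone.

Chord tone (the third of C major triad).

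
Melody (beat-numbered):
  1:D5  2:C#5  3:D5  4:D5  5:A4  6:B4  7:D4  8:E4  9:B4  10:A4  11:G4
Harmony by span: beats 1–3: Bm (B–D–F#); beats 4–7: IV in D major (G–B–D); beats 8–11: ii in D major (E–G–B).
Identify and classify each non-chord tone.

The harmony at that moment is B minor triad (B, D, F#); C#5 is not a chord tone.
It is approached by step down from D5 and left by step up to D5.
Step away and step back to the same note — a neighbor tone (lower neighbor).
The harmony at that moment is G major triad (G, B, D); A4 is not a chord tone.
It is approached by leap down from D5 and left by step up to B4.
Leap in, step out — an appoggiatura.
The harmony at that moment is E minor triad (E, G, B); A4 is not a chord tone.
It is approached by step down from B4 and left by step down to G4.
Step in, step out in the same direction — a passing tone.

C#5 (beat 2) — neighbor tone; A4 (beat 5) — appoggiatura; A4 (beat 10) — passing tone.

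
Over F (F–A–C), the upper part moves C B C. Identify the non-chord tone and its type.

B is a neighbor tone.

The harmony at that moment is F major triad (F, A, C); B is not a chord tone.
It is approached by step down from C and left by step up to C.
Step away and step back to the same note — a neighbor tone (lower neighbor).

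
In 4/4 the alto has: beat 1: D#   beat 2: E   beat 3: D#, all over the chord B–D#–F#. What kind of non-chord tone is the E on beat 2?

Upper neighbor tone.

The harmony at that moment is B major triad (B, D#, F#); E is not a chord tone.
It is approached by step up from D# and left by step down to D#.
Step away and step back to the same note — a neighbor tone (upper neighbor).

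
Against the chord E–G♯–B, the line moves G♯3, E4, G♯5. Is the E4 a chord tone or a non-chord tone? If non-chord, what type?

E major triad contains E, G♯, B; E is the root, so it is a chord tone.

Chord tone (the root of E major triad).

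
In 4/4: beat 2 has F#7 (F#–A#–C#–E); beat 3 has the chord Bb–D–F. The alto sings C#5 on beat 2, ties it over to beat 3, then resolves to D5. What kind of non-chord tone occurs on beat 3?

Retardation.

The harmony at that moment is Bb major triad (Bb, D, F); C#5 is not a chord tone.
It is held over (the same pitch as the preceding C#5) and left by step up to D5.
Held over from the previous chord and resolving up by step — a retardation.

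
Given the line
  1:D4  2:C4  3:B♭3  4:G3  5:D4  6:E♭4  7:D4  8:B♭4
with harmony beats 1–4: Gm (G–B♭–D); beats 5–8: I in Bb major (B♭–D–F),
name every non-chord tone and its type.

The harmony at that moment is G minor triad (G, B♭, D); C4 is not a chord tone.
It is approached by step down from D4 and left by step down to B♭3.
Step in, step out in the same direction — a passing tone.
The harmony at that moment is B♭ major triad (B♭, D, F); E♭4 is not a chord tone.
It is approached by step up from D4 and left by step down to D4.
Step away and step back to the same note — a neighbor tone (upper neighbor).

C4 (beat 2) — passing tone; E♭4 (beat 6) — neighbor tone.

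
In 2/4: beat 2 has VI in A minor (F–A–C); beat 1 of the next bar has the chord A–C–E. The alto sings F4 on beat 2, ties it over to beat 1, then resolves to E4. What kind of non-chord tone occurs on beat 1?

Suspension.

The harmony at that moment is A minor triad (A, C, E); F4 is not a chord tone.
It is held over (the same pitch as the preceding F4) and left by step down to E4.
Held over from the previous chord and resolving down by step — a suspension.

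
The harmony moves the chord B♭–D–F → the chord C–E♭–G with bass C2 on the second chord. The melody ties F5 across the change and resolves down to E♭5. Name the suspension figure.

4–3 suspension.

At the second chord the bass is C2. The suspended F5 lies a fourth above the bass; after resolving down by step to E♭5, the interval above the bass becomes a third.
Suspension figures are named by those two intervals: 4–3.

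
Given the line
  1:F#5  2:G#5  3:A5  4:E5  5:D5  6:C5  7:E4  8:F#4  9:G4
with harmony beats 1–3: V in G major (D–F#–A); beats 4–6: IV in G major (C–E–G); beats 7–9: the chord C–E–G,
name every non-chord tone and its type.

G#5 (beat 2) — passing tone; D5 (beat 5) — passing tone; F#4 (beat 8) — passing tone.

The harmony at that moment is D major triad (D, F#, A); G#5 is not a chord tone.
It is approached by step up from F#5 and left by step up to A5.
Step in, step out in the same direction — a passing tone.
The harmony at that moment is C major triad (C, E, G); D5 is not a chord tone.
It is approached by step down from E5 and left by step down to C5.
Step in, step out in the same direction — a passing tone.
The harmony at that moment is C major triad (C, E, G); F#4 is not a chord tone.
It is approached by step up from E4 and left by step up to G4.
Step in, step out in the same direction — a passing tone.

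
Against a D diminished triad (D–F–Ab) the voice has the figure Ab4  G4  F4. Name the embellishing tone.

The harmony at that moment is D diminished triad (D, F, Ab); G4 is not a chord tone.
It is approached by step down from Ab4 and left by step down to F4.
Step in, step out in the same direction — a passing tone.

G4 is a passing tone.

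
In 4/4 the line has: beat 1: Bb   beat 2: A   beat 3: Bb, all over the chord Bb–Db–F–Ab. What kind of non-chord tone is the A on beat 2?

The harmony at that moment is Bb minor seventh chord (Bb, Db, F, Ab); A is not a chord tone.
It is approached by step down from Bb and left by step up to Bb.
Step away and step back to the same note — a neighbor tone (lower neighbor).

Lower neighbor tone.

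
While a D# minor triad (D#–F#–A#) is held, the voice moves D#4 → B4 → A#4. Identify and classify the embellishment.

B4 is an appoggiatura.

The harmony at that moment is D# minor triad (D#, F#, A#); B4 is not a chord tone.
It is approached by leap up from D#4 and left by step down to A#4.
Leap in, step out — an appoggiatura.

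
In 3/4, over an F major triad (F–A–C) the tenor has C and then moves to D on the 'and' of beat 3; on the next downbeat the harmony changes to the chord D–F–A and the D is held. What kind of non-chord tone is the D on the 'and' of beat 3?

Anticipation.

The harmony at that moment is F major triad (F, A, C); D is not a chord tone.
It is approached by step up from C and then sustained as the same pitch into the next harmony.
Arriving early and becoming a chord tone when the harmony changes — an anticipation.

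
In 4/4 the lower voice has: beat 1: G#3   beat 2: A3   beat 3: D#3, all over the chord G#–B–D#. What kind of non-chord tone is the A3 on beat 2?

Escape tone.

The harmony at that moment is G# minor triad (G#, B, D#); A3 is not a chord tone.
It is approached by step up from G#3 and left by leap down to D#3.
Step in, leap out, on a weak beat — an escape tone.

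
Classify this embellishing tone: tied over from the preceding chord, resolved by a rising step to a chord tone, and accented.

Approach: by preparation — the pitch is first a chord tone, then held (tied or repeated) while the harmony changes under it. Departure: up by step. Metric position: strong.
A prepared dissonance that resolves upward by step — a retardation. (The same figure resolving downward would be a suspension.)

Retardation.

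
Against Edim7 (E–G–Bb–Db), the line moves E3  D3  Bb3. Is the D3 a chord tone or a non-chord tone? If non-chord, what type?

Non-chord tone — an escape tone.

The harmony at that moment is E diminished seventh chord (E, G, Bb, Db); D3 is not a chord tone.
It is approached by step down from E3 and left by leap up to Bb3.
Step in, leap out — an escape tone.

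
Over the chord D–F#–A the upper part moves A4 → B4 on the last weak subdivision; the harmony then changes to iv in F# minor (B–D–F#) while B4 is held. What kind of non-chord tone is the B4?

The harmony at that moment is D major triad (D, F#, A); B4 is not a chord tone.
It is approached by step up from A4 and then sustained as the same pitch into the next harmony.
Arriving early and becoming a chord tone when the harmony changes — an anticipation.

B4 is an anticipation.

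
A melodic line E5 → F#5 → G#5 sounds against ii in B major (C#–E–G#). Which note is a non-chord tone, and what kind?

F#5 is a passing tone.

The harmony at that moment is C# minor triad (C#, E, G#); F#5 is not a chord tone.
It is approached by step up from E5 and left by step up to G#5.
Step in, step out in the same direction — a passing tone.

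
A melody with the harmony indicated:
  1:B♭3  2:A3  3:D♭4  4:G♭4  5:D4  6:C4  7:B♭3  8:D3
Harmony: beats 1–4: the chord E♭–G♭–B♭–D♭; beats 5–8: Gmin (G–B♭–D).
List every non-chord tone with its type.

A3 (beat 2) — escape tone; C4 (beat 6) — passing tone.

The harmony at that moment is E♭ minor seventh chord (E♭, G♭, B♭, D♭); A3 is not a chord tone.
It is approached by step down from B♭3 and left by leap up to D♭4.
Step in, leap out — an escape tone.
The harmony at that moment is G minor triad (G, B♭, D); C4 is not a chord tone.
It is approached by step down from D4 and left by step down to B♭3.
Step in, step out in the same direction — a passing tone.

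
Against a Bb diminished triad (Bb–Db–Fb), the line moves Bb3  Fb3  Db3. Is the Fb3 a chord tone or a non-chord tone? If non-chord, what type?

Chord tone (the fifth of Bb diminished triad).

Bb diminished triad contains Bb, Db, Fb; Fb is the fifth, so it is a chord tone.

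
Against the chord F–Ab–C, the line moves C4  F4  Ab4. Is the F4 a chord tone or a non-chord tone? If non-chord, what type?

Chord tone (the root of F minor triad).

F minor triad contains F, Ab, C; F is the root, so it is a chord tone.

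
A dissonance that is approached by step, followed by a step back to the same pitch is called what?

Approach: by step. Departure: by step in the opposite direction, back to the starting pitch.
Stepwise on both sides but reversing to return to the same chord tone — a neighbor tone. (Had it continued onward in the same direction it would be a passing tone instead.)

Neighbor tone.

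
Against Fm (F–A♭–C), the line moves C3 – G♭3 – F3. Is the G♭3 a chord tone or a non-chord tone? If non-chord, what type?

The harmony at that moment is F minor triad (F, A♭, C); G♭3 is not a chord tone.
It is approached by leap up from C3 and left by step down to F3.
Leap in, step out — an appoggiatura.

Non-chord tone — an appoggiatura.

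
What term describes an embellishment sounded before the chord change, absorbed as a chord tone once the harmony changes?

Anticipation.

Approach: ahead of the chord change (typically by step), so it is dissonant against the current harmony. Departure: none — the same pitch is restated or held and is a chord tone of the new harmony.
Dissonant first, consonant once the harmony catches up: the note simply arrives early — an anticipation. (The reverse timing, consonant first and dissonant after the change, would be a suspension or retardation.)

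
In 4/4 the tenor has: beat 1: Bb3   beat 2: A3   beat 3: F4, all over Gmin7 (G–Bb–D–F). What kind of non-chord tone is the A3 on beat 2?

The harmony at that moment is G minor seventh chord (G, Bb, D, F); A3 is not a chord tone.
It is approached by step down from Bb3 and left by leap up to F4.
Step in, leap out, on a weak beat — an escape tone.

Escape tone.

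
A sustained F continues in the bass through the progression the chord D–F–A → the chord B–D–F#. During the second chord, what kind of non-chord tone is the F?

The harmony at that moment is B minor triad (B, D, F#); F is not a chord tone.
It is held over (the same pitch as the preceding F) and then sustained as the same pitch into the next harmony.
Sustained through a change of harmony — a pedal tone.

Pedal tone (pedal point).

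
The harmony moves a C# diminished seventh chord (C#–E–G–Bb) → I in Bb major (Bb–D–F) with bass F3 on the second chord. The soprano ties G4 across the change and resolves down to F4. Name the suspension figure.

At the second chord the bass is F3. The suspended G4 lies a ninth above the bass; after resolving down by step to F4, the interval above the bass becomes an octave.
Suspension figures are named by those two intervals: 9–8.

9–8 suspension.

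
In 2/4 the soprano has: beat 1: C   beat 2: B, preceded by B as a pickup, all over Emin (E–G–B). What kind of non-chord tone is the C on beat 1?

Upper neighbor tone.

The harmony at that moment is E minor triad (E, G, B); C is not a chord tone.
It is approached by step up from B and left by step down to B.
Step away and step back to the same note — a neighbor tone (upper neighbor).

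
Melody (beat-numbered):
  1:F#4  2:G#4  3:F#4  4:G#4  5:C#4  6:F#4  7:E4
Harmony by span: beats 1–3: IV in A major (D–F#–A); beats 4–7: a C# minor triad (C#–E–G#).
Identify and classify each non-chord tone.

The harmony at that moment is D major triad (D, F#, A); G#4 is not a chord tone.
It is approached by step up from F#4 and left by step down to F#4.
Step away and step back to the same note — a neighbor tone (upper neighbor).
The harmony at that moment is C# minor triad (C#, E, G#); F#4 is not a chord tone.
It is approached by leap up from C#4 and left by step down to E4.
Leap in, step out — an appoggiatura.

G#4 (beat 2) — neighbor tone; F#4 (beat 6) — appoggiatura.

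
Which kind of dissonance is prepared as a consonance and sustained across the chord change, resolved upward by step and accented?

Retardation.

Approach: by preparation — the pitch is first a chord tone, then held (tied or repeated) while the harmony changes under it. Departure: up by step. Metric position: strong.
A prepared dissonance that resolves upward by step — a retardation. (The same figure resolving downward would be a suspension.)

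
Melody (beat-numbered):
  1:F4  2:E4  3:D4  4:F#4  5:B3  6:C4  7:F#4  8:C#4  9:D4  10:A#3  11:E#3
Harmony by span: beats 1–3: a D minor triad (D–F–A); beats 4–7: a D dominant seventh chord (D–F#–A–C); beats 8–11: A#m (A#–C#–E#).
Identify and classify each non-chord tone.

The harmony at that moment is D minor triad (D, F, A); E4 is not a chord tone.
It is approached by step down from F4 and left by step down to D4.
Step in, step out in the same direction — a passing tone.
The harmony at that moment is D dominant seventh chord (D, F#, A, C); B3 is not a chord tone.
It is approached by leap down from F#4 and left by step up to C4.
Leap in, step out — an appoggiatura.
The harmony at that moment is A# minor triad (A#, C#, E#); D4 is not a chord tone.
It is approached by step up from C#4 and left by leap down to A#3.
Step in, leap out — an escape tone.

E4 (beat 2) — passing tone; B3 (beat 5) — appoggiatura; D4 (beat 9) — escape tone.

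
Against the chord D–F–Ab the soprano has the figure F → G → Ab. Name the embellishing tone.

The harmony at that moment is D diminished triad (D, F, Ab); G is not a chord tone.
It is approached by step up from F and left by step up to Ab.
Step in, step out in the same direction — a passing tone.

G is a passing tone.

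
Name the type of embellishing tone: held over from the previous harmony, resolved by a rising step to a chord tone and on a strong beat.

Retardation.

Approach: by preparation — the pitch is first a chord tone, then held (tied or repeated) while the harmony changes under it. Departure: up by step. Metric position: strong.
A prepared dissonance that resolves upward by step — a retardation. (The same figure resolving downward would be a suspension.)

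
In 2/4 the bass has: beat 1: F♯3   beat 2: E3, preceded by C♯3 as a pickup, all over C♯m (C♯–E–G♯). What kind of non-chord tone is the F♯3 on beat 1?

Appoggiatura.

The harmony at that moment is C♯ minor triad (C♯, E, G♯); F♯3 is not a chord tone.
It is approached by leap up from C♯3 and left by step down to E3.
Leap in, step out, metrically accented — an appoggiatura.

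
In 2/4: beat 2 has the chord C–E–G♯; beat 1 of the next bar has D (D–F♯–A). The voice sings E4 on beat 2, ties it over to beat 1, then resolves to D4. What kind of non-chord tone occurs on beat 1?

Suspension.

The harmony at that moment is D major triad (D, F♯, A); E4 is not a chord tone.
It is held over (the same pitch as the preceding E4) and left by step down to D4.
Held over from the previous chord and resolving down by step — a suspension.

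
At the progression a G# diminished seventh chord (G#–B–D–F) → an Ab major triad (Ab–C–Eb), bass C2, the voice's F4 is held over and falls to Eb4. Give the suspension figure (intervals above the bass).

At the second chord the bass is C2. The suspended F4 lies a fourth above the bass; after resolving down by step to Eb4, the interval above the bass becomes a third.
Suspension figures are named by those two intervals: 4–3.

4–3 suspension.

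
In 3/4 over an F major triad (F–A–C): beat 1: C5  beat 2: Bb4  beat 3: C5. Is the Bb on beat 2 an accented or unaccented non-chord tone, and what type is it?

The harmony at that moment is F major triad (F, A, C); Bb4 is not a chord tone.
It is approached by step down from C5 and left by step up to C5.
Step away and step back to the same note — a neighbor tone (lower neighbor).
It falls on a weak beat, so it is unaccented.

Unaccented neighbor tone.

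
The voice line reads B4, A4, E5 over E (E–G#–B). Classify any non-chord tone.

The harmony at that moment is E major triad (E, G#, B); A4 is not a chord tone.
It is approached by step down from B4 and left by leap up to E5.
Step in, leap out — an escape tone.

A4 is an escape tone.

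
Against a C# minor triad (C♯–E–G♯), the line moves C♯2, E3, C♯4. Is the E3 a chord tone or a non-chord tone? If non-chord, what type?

C# minor triad contains C♯, E, G♯; E is the third, so it is a chord tone.

Chord tone (the third of C# minor triad).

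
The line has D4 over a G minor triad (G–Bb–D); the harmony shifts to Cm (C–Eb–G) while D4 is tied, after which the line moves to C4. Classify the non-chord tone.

D4 is a suspension.

The harmony at that moment is C minor triad (C, Eb, G); D4 is not a chord tone.
It is held over (the same pitch as the preceding D4) and left by step down to C4.
Held over from the previous chord and resolving down by step — a suspension.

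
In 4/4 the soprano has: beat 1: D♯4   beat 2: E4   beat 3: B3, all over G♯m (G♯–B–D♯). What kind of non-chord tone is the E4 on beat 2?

The harmony at that moment is G♯ minor triad (G♯, B, D♯); E4 is not a chord tone.
It is approached by step up from D♯4 and left by leap down to B3.
Step in, leap out, on a weak beat — an escape tone.

Escape tone.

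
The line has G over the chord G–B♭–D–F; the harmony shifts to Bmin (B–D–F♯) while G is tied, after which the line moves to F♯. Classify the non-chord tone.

G is a suspension.

The harmony at that moment is B minor triad (B, D, F♯); G is not a chord tone.
It is held over (the same pitch as the preceding G) and left by step down to F♯.
Held over from the previous chord and resolving down by step — a suspension.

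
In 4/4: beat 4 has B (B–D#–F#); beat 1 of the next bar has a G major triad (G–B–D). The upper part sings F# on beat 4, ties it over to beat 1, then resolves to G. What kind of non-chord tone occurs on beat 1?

The harmony at that moment is G major triad (G, B, D); F# is not a chord tone.
It is held over (the same pitch as the preceding F#) and left by step up to G.
Held over from the previous chord and resolving up by step — a retardation.

Retardation.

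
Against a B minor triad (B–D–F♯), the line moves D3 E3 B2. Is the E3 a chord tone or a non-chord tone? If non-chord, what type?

The harmony at that moment is B minor triad (B, D, F♯); E3 is not a chord tone.
It is approached by step up from D3 and left by leap down to B2.
Step in, leap out — an escape tone.

Non-chord tone — an escape tone.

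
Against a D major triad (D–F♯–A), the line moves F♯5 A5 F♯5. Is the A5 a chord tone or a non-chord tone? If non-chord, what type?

D major triad contains D, F♯, A; A is the fifth, so it is a chord tone.

Chord tone (the fifth of D major triad).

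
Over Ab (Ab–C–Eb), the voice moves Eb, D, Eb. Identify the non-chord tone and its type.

D is a neighbor tone.

The harmony at that moment is Ab major triad (Ab, C, Eb); D is not a chord tone.
It is approached by step down from Eb and left by step up to Eb.
Step away and step back to the same note — a neighbor tone (lower neighbor).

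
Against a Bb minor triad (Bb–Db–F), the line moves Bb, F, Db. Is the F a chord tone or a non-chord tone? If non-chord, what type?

Bb minor triad contains Bb, Db, F; F is the fifth, so it is a chord tone.

Chord tone (the fifth of Bb minor triad).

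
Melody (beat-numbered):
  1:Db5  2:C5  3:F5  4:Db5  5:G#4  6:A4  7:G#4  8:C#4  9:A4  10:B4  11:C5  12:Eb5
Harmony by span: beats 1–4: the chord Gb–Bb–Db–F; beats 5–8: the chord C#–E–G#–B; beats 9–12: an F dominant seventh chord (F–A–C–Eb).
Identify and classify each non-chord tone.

C5 (beat 2) — escape tone; A4 (beat 6) — neighbor tone; B4 (beat 10) — passing tone.

The harmony at that moment is Gb major seventh chord (Gb, Bb, Db, F); C5 is not a chord tone.
It is approached by step down from Db5 and left by leap up to F5.
Step in, leap out — an escape tone.
The harmony at that moment is C# minor seventh chord (C#, E, G#, B); A4 is not a chord tone.
It is approached by step up from G#4 and left by step down to G#4.
Step away and step back to the same note — a neighbor tone (upper neighbor).
The harmony at that moment is F dominant seventh chord (F, A, C, Eb); B4 is not a chord tone.
It is approached by step up from A4 and left by step up to C5.
Step in, step out in the same direction — a passing tone.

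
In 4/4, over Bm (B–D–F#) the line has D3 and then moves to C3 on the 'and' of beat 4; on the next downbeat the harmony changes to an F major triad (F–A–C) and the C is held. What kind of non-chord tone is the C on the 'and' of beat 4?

The harmony at that moment is B minor triad (B, D, F#); C3 is not a chord tone.
It is approached by step down from D3 and then sustained as the same pitch into the next harmony.
Arriving early and becoming a chord tone when the harmony changes — an anticipation.

Anticipation.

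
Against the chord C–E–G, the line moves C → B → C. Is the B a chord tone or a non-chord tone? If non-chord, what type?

The harmony at that moment is C major triad (C, E, G); B is not a chord tone.
It is approached by step down from C and left by step up to C.
Step away and step back to the same note — a neighbor tone (lower neighbor).

Non-chord tone — a neighbor tone.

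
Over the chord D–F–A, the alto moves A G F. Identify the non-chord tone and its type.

The harmony at that moment is D minor triad (D, F, A); G is not a chord tone.
It is approached by step down from A and left by step down to F.
Step in, step out in the same direction — a passing tone.

G is a passing tone.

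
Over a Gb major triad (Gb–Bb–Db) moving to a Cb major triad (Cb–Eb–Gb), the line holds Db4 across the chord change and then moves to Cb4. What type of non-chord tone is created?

Db4 is a suspension.

The harmony at that moment is Cb major triad (Cb, Eb, Gb); Db4 is not a chord tone.
It is held over (the same pitch as the preceding Db4) and left by step down to Cb4.
Held over from the previous chord and resolving down by step — a suspension.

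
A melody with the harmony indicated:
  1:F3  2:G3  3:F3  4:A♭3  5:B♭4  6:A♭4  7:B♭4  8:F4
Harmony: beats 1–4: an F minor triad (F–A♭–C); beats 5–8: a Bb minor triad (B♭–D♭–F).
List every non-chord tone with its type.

G3 (beat 2) — neighbor tone; A♭4 (beat 6) — neighbor tone.

The harmony at that moment is F minor triad (F, A♭, C); G3 is not a chord tone.
It is approached by step up from F3 and left by step down to F3.
Step away and step back to the same note — a neighbor tone (upper neighbor).
The harmony at that moment is B♭ minor triad (B♭, D♭, F); A♭4 is not a chord tone.
It is approached by step down from B♭4 and left by step up to B♭4.
Step away and step back to the same note — a neighbor tone (lower neighbor).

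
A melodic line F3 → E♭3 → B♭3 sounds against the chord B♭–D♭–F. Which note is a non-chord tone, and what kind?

E♭3 is an escape tone.

The harmony at that moment is B♭ minor triad (B♭, D♭, F); E♭3 is not a chord tone.
It is approached by step down from F3 and left by leap up to B♭3.
Step in, leap out — an escape tone.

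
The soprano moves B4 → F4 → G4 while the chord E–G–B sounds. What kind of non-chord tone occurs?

F4 is an appoggiatura.

The harmony at that moment is E minor triad (E, G, B); F4 is not a chord tone.
It is approached by leap down from B4 and left by step up to G4.
Leap in, step out — an appoggiatura.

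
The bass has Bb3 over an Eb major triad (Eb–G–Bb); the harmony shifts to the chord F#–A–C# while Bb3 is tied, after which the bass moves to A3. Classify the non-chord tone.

The harmony at that moment is F# minor triad (F#, A, C#); Bb3 is not a chord tone.
It is held over (the same pitch as the preceding Bb3) and left by step down to A3.
Held over from the previous chord and resolving down by step — a suspension.

Bb3 is a suspension.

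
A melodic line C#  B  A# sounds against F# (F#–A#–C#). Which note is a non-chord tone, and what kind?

B is a passing tone.

The harmony at that moment is F# major triad (F#, A#, C#); B is not a chord tone.
It is approached by step down from C# and left by step down to A#.
Step in, step out in the same direction — a passing tone.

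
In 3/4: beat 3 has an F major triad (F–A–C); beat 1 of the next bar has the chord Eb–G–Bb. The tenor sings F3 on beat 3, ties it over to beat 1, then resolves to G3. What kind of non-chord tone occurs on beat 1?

The harmony at that moment is Eb major triad (Eb, G, Bb); F3 is not a chord tone.
It is held over (the same pitch as the preceding F3) and left by step up to G3.
Held over from the previous chord and resolving up by step — a retardation.

Retardation.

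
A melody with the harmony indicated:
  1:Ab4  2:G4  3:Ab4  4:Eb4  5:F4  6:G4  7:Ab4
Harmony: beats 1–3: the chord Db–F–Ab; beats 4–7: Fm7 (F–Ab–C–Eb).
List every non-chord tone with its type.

The harmony at that moment is Db major triad (Db, F, Ab); G4 is not a chord tone.
It is approached by step down from Ab4 and left by step up to Ab4.
Step away and step back to the same note — a neighbor tone (lower neighbor).
The harmony at that moment is F minor seventh chord (F, Ab, C, Eb); G4 is not a chord tone.
It is approached by step up from F4 and left by step up to Ab4.
Step in, step out in the same direction — a passing tone.

G4 (beat 2) — neighbor tone; G4 (beat 6) — passing tone.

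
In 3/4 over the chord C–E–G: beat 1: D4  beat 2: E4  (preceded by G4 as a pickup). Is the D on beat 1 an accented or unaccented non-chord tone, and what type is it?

The harmony at that moment is C major triad (C, E, G); D4 is not a chord tone.
It is approached by leap down from G4 and left by step up to E4.
Leap in, step out — an appoggiatura.
It falls on the downbeat, so it is accented.

Accented appoggiatura.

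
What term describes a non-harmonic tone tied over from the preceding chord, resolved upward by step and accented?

Approach: by preparation — the pitch is first a chord tone, then held (tied or repeated) while the harmony changes under it. Departure: up by step. Metric position: strong.
A prepared dissonance that resolves upward by step — a retardation. (The same figure resolving downward would be a suspension.)

Retardation.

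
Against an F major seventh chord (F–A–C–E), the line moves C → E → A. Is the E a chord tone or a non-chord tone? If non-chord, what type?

Chord tone (the seventh of F major seventh chord).

F major seventh chord contains F, A, C, E; E is the seventh, so it is a chord tone.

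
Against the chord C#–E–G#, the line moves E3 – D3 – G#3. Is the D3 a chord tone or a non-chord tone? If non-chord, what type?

The harmony at that moment is C# minor triad (C#, E, G#); D3 is not a chord tone.
It is approached by step down from E3 and left by leap up to G#3.
Step in, leap out — an escape tone.

Non-chord tone — an escape tone.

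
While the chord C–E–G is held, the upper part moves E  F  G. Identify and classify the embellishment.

F is a passing tone.

The harmony at that moment is C major triad (C, E, G); F is not a chord tone.
It is approached by step up from E and left by step up to G.
Step in, step out in the same direction — a passing tone.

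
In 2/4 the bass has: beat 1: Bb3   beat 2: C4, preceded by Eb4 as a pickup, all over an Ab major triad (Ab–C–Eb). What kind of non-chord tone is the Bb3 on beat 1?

The harmony at that moment is Ab major triad (Ab, C, Eb); Bb3 is not a chord tone.
It is approached by leap down from Eb4 and left by step up to C4.
Leap in, step out, metrically accented — an appoggiatura.

Appoggiatura.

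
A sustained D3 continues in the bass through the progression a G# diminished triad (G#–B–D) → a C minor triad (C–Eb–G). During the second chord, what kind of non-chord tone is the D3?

The harmony at that moment is C minor triad (C, Eb, G); D3 is not a chord tone.
It is held over (the same pitch as the preceding D3) and then sustained as the same pitch into the next harmony.
Sustained through a change of harmony — a pedal tone.

Pedal tone (pedal point).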